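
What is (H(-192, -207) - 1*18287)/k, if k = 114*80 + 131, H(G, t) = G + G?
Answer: -18671/9251 ≈ -2.0183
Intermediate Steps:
H(G, t) = 2*G
k = 9251 (k = 9120 + 131 = 9251)
(H(-192, -207) - 1*18287)/k = (2*(-192) - 1*18287)/9251 = (-384 - 18287)*(1/9251) = -18671*1/9251 = -18671/9251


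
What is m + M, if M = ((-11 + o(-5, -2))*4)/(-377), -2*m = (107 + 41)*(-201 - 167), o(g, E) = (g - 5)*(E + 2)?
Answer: 10266508/377 ≈ 27232.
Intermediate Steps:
o(g, E) = (-5 + g)*(2 + E)
m = 27232 (m = -(107 + 41)*(-201 - 167)/2 = -74*(-368) = -1/2*(-54464) = 27232)
M = 44/377 (M = ((-11 + (-10 - 5*(-2) + 2*(-5) - 2*(-5)))*4)/(-377) = ((-11 + (-10 + 10 - 10 + 10))*4)*(-1/377) = ((-11 + 0)*4)*(-1/377) = -11*4*(-1/377) = -44*(-1/377) = 44/377 ≈ 0.11671)
m + M = 27232 + 44/377 = 10266508/377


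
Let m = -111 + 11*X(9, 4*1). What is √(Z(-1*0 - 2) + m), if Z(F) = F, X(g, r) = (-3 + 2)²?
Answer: I*√102 ≈ 10.1*I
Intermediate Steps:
X(g, r) = 1 (X(g, r) = (-1)² = 1)
m = -100 (m = -111 + 11*1 = -111 + 11 = -100)
√(Z(-1*0 - 2) + m) = √((-1*0 - 2) - 100) = √((0 - 2) - 100) = √(-2 - 100) = √(-102) = I*√102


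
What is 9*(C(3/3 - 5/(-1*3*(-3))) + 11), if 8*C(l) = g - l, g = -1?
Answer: 779/8 ≈ 97.375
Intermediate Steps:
C(l) = -1/8 - l/8 (C(l) = (-1 - l)/8 = -1/8 - l/8)
9*(C(3/3 - 5/(-1*3*(-3))) + 11) = 9*((-1/8 - (3/3 - 5/(-1*3*(-3)))/8) + 11) = 9*((-1/8 - (3*(1/3) - 5/((-3*(-3))))/8) + 11) = 9*((-1/8 - (1 - 5/9)/8) + 11) = 9*((-1/8 - 1/8*4/9) + 11) = 9*((-1/8 - 1/18) + 11) = 9*(-13/72 + 11) = 9*(779/72) = 779/8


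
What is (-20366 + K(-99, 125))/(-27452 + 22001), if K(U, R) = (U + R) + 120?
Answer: 6740/1817 ≈ 3.7094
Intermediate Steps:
K(U, R) = 120 + R + U (K(U, R) = (R + U) + 120 = 120 + R + U)
(-20366 + K(-99, 125))/(-27452 + 22001) = (-20366 + (120 + 125 - 99))/(-27452 + 22001) = (-20366 + 146)/(-5451) = -20220*(-1/5451) = 6740/1817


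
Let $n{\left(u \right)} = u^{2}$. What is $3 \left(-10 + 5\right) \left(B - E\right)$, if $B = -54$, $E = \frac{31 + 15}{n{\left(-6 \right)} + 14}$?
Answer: $\frac{4119}{5} \approx 823.8$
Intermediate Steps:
$E = \frac{23}{25}$ ($E = \frac{31 + 15}{\left(-6\right)^{2} + 14} = \frac{46}{36 + 14} = \frac{46}{50} = 46 \cdot \frac{1}{50} = \frac{23}{25} \approx 0.92$)
$3 \left(-10 + 5\right) \left(B - E\right) = 3 \left(-10 + 5\right) \left(-54 - \frac{23}{25}\right) = 3 \left(-5\right) \left(-54 - \frac{23}{25}\right) = \left(-15\right) \left(- \frac{1373}{25}\right) = \frac{4119}{5}$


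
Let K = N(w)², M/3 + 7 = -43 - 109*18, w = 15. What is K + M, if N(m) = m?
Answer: -5811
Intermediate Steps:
M = -6036 (M = -21 + 3*(-43 - 109*18) = -21 + 3*(-43 - 1962) = -21 + 3*(-2005) = -21 - 6015 = -6036)
K = 225 (K = 15² = 225)
K + M = 225 - 6036 = -5811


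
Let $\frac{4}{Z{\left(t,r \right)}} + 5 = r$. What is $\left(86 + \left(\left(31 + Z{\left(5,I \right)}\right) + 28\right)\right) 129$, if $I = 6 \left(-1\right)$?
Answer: $\frac{205239}{11} \approx 18658.0$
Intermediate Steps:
$I = -6$
$Z{\left(t,r \right)} = \frac{4}{-5 + r}$
$\left(86 + \left(\left(31 + Z{\left(5,I \right)}\right) + 28\right)\right) 129 = \left(86 + \left(\left(31 + \frac{4}{-5 - 6}\right) + 28\right)\right) 129 = \left(86 + \left(\left(31 + \frac{4}{-11}\right) + 28\right)\right) 129 = \left(86 + \left(\left(31 + 4 \left(- \frac{1}{11}\right)\right) + 28\right)\right) 129 = \left(86 + \left(\left(31 - \frac{4}{11}\right) + 28\right)\right) 129 = \left(86 + \left(\frac{337}{11} + 28\right)\right) 129 = \left(86 + \frac{645}{11}\right) 129 = \frac{1591}{11} \cdot 129 = \frac{205239}{11}$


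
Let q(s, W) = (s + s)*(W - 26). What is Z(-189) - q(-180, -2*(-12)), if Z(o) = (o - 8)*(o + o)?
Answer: 73746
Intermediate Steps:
Z(o) = 2*o*(-8 + o) (Z(o) = (-8 + o)*(2*o) = 2*o*(-8 + o))
q(s, W) = 2*s*(-26 + W) (q(s, W) = (2*s)*(-26 + W) = 2*s*(-26 + W))
Z(-189) - q(-180, -2*(-12)) = 2*(-189)*(-8 - 189) - 2*(-180)*(-26 - 2*(-12)) = 2*(-189)*(-197) - 2*(-180)*(-26 + 24) = 74466 - 2*(-180)*(-2) = 74466 - 1*720 = 74466 - 720 = 73746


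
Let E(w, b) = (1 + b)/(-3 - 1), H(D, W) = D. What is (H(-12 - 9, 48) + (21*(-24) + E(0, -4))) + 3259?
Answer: 10939/4 ≈ 2734.8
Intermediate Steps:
E(w, b) = -1/4 - b/4 (E(w, b) = (1 + b)/(-4) = (1 + b)*(-1/4) = -1/4 - b/4)
(H(-12 - 9, 48) + (21*(-24) + E(0, -4))) + 3259 = ((-12 - 9) + (21*(-24) + (-1/4 - 1/4*(-4)))) + 3259 = (-21 + (-504 + (-1/4 + 1))) + 3259 = (-21 + (-504 + 3/4)) + 3259 = (-21 - 2013/4) + 3259 = -2097/4 + 3259 = 10939/4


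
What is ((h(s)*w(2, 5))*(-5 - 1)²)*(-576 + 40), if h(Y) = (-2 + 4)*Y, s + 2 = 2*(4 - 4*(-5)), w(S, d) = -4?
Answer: 7100928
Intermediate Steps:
s = 46 (s = -2 + 2*(4 - 4*(-5)) = -2 + 2*(4 + 20) = -2 + 2*24 = -2 + 48 = 46)
h(Y) = 2*Y
((h(s)*w(2, 5))*(-5 - 1)²)*(-576 + 40) = (((2*46)*(-4))*(-5 - 1)²)*(-576 + 40) = ((92*(-4))*(-6)²)*(-536) = -368*36*(-536) = -13248*(-536) = 7100928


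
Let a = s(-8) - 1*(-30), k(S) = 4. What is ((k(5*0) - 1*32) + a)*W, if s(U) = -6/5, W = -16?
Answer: -64/5 ≈ -12.800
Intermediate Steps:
s(U) = -6/5 (s(U) = -6*⅕ = -6/5)
a = 144/5 (a = -6/5 - 1*(-30) = -6/5 + 30 = 144/5 ≈ 28.800)
((k(5*0) - 1*32) + a)*W = ((4 - 1*32) + 144/5)*(-16) = ((4 - 32) + 144/5)*(-16) = (-28 + 144/5)*(-16) = (⅘)*(-16) = -64/5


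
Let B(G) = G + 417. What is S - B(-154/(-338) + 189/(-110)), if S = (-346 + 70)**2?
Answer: 1408383281/18590 ≈ 75760.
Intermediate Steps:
S = 76176 (S = (-276)**2 = 76176)
B(G) = 417 + G
S - B(-154/(-338) + 189/(-110)) = 76176 - (417 + (-154/(-338) + 189/(-110))) = 76176 - (417 + (-154*(-1/338) + 189*(-1/110))) = 76176 - (417 + (77/169 - 189/110)) = 76176 - (417 - 23471/18590) = 76176 - 1*7728559/18590 = 76176 - 7728559/18590 = 1408383281/18590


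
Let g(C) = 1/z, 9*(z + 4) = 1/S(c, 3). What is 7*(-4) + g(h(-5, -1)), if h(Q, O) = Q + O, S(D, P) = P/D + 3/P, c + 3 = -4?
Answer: -3872/137 ≈ -28.263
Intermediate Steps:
c = -7 (c = -3 - 4 = -7)
S(D, P) = 3/P + P/D
z = -137/36 (z = -4 + 1/(9*(3/3 + 3/(-7))) = -4 + 1/(9*(3*(1/3) + 3*(-1/7))) = -4 + 1/(9*(1 - 3/7)) = -4 + 1/(9*(4/7)) = -4 + (1/9)*(7/4) = -4 + 7/36 = -137/36 ≈ -3.8056)
h(Q, O) = O + Q
g(C) = -36/137 (g(C) = 1/(-137/36) = -36/137)
7*(-4) + g(h(-5, -1)) = 7*(-4) - 36/137 = -28 - 36/137 = -3872/137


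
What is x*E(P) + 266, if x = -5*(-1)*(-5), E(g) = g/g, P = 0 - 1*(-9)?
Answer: 241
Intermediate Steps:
P = 9 (P = 0 + 9 = 9)
E(g) = 1
x = -25 (x = 5*(-5) = -25)
x*E(P) + 266 = -25*1 + 266 = -25 + 266 = 241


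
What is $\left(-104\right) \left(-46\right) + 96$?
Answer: $4880$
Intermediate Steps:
$\left(-104\right) \left(-46\right) + 96 = 4784 + 96 = 4880$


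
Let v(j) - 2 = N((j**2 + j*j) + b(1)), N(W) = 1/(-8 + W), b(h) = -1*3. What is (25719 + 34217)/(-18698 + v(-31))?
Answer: -114537696/35728055 ≈ -3.2058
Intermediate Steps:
b(h) = -3
v(j) = 2 + 1/(-11 + 2*j**2) (v(j) = 2 + 1/(-8 + ((j**2 + j*j) - 3)) = 2 + 1/(-8 + ((j**2 + j**2) - 3)) = 2 + 1/(-8 + (2*j**2 - 3)) = 2 + 1/(-8 + (-3 + 2*j**2)) = 2 + 1/(-11 + 2*j**2))
(25719 + 34217)/(-18698 + v(-31)) = (25719 + 34217)/(-18698 + (-21 + 4*(-31)**2)/(-11 + 2*(-31)**2)) = 59936/(-18698 + (-21 + 4*961)/(-11 + 2*961)) = 59936/(-18698 + (-21 + 3844)/(-11 + 1922)) = 59936/(-18698 + 3823/1911) = 59936/(-35728055/1911) = 59936*(-1911/35728055) = -114537696/35728055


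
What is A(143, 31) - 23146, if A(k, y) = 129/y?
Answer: -717397/31 ≈ -23142.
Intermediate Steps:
A(143, 31) - 23146 = 129/31 - 23146 = -717397/31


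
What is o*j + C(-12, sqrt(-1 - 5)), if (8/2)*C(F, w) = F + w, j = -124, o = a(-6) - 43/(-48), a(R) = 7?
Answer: -11785/12 + I*sqrt(6)/4 ≈ -982.08 + 0.61237*I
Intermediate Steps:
o = 379/48 (o = 7 - 43/(-48) = 7 - 43*(-1/48) = 7 + 43/48 = 379/48 ≈ 7.8958)
C(F, w) = F/4 + w/4 (C(F, w) = (F + w)/4 = F/4 + w/4)
o*j + C(-12, sqrt(-1 - 5)) = (379/48)*(-124) + ((1/4)*(-12) + sqrt(-1 - 5)/4) = -11749/12 + (-3 + sqrt(-6)/4) = -11749/12 + (-3 + (I*sqrt(6))/4) = -11749/12 + (-3 + I*sqrt(6)/4) = -11785/12 + I*sqrt(6)/4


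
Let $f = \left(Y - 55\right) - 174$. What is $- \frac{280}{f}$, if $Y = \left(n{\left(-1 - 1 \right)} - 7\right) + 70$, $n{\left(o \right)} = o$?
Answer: $\frac{5}{3} \approx 1.6667$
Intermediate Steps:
$Y = 61$ ($Y = \left(\left(-1 - 1\right) - 7\right) + 70 = \left(-2 - 7\right) + 70 = -9 + 70 = 61$)
$f = -168$ ($f = \left(61 - 55\right) - 174 = 6 - 174 = -168$)
$- \frac{280}{f} = - \frac{280}{-168} = \left(-280\right) \left(- \frac{1}{168}\right) = \frac{5}{3}$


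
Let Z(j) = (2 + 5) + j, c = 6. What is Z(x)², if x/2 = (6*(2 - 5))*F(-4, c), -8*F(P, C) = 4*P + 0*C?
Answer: 4225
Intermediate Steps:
F(P, C) = -P/2 (F(P, C) = -(4*P + 0*C)/8 = -(4*P + 0)/8 = -P/2)
x = -72 (x = 2*((6*(2 - 5))*(-½*(-4))) = 2*((6*(-3))*2) = 2*(-18*2) = 2*(-36) = -72)
Z(j) = 7 + j
Z(x)² = (7 - 72)² = (-65)² = 4225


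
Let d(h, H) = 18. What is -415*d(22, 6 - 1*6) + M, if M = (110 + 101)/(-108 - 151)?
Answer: -1934941/259 ≈ -7470.8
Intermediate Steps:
M = -211/259 (M = 211/(-259) = 211*(-1/259) = -211/259 ≈ -0.81467)
-415*d(22, 6 - 1*6) + M = -415*18 - 211/259 = -7470 - 211/259 = -1934941/259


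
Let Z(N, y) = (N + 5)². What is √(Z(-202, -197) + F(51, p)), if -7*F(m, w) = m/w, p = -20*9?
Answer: √1711478685/210 ≈ 197.00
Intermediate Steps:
p = -180
F(m, w) = -m/(7*w)
Z(N, y) = (5 + N)²
√(Z(-202, -197) + F(51, p)) = √((5 - 202)² - ⅐*51/(-180)) = √((-197)² - ⅐*51*(-1/180)) = √(38809 + 17/420) = √(16299797/420) = √1711478685/210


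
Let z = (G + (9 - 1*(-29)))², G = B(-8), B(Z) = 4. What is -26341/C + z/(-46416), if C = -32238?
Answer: 48574001/62348292 ≈ 0.77907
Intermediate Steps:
G = 4
z = 1764 (z = (4 + (9 - 1*(-29)))² = (4 + (9 + 29))² = (4 + 38)² = 42² = 1764)
-26341/C + z/(-46416) = -26341/(-32238) + 1764/(-46416) = -26341*(-1/32238) + 1764*(-1/46416) = 26341/32238 - 147/3868 = 48574001/62348292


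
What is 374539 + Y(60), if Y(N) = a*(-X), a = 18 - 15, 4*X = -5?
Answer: 1498171/4 ≈ 3.7454e+5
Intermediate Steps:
X = -5/4 (X = (¼)*(-5) = -5/4 ≈ -1.2500)
a = 3
Y(N) = 15/4 (Y(N) = 3*(-1*(-5/4)) = 3*(5/4) = 15/4)
374539 + Y(60) = 374539 + 15/4 = 1498171/4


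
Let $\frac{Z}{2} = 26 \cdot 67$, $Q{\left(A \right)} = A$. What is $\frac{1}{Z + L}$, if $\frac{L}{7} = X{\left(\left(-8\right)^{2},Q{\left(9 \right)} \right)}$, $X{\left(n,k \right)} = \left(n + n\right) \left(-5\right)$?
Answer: $- \frac{1}{996} \approx -0.001004$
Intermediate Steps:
$X{\left(n,k \right)} = - 10 n$ ($X{\left(n,k \right)} = 2 n \left(-5\right) = - 10 n$)
$L = -4480$ ($L = 7 \left(- 10 \left(-8\right)^{2}\right) = 7 \left(\left(-10\right) 64\right) = 7 \left(-640\right) = -4480$)
$Z = 3484$ ($Z = 2 \cdot 26 \cdot 67 = 2 \cdot 1742 = 3484$)
$\frac{1}{Z + L} = \frac{1}{3484 - 4480} = \frac{1}{-996} = - \frac{1}{996}$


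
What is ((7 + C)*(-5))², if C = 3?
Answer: 2500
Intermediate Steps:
((7 + C)*(-5))² = ((7 + 3)*(-5))² = (10*(-5))² = (-50)² = 2500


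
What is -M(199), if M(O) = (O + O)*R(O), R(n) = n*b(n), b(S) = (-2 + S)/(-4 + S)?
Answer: -15602794/195 ≈ -80014.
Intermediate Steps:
b(S) = (-2 + S)/(-4 + S)
R(n) = n*(-2 + n)/(-4 + n) (R(n) = n*((-2 + n)/(-4 + n)) = n*(-2 + n)/(-4 + n))
M(O) = 2*O²*(-2 + O)/(-4 + O) (M(O) = (O + O)*(O*(-2 + O)/(-4 + O)) = (2*O)*(O*(-2 + O)/(-4 + O)) = 2*O²*(-2 + O)/(-4 + O))
-M(199) = -2*199²*(-2 + 199)/(-4 + 199) = -2*39601*197/195 = -1*15602794/195 = -15602794/195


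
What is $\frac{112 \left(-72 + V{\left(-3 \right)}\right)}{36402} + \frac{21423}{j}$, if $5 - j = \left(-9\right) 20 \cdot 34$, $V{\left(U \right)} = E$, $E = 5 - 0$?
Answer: $\frac{366939023}{111481125} \approx 3.2915$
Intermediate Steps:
$E = 5$ ($E = 5 + 0 = 5$)
$V{\left(U \right)} = 5$
$j = 6125$ ($j = 5 - \left(-9\right) 20 \cdot 34 = 5 - \left(-180\right) 34 = 5 - -6120 = 5 + 6120 = 6125$)
$\frac{112 \left(-72 + V{\left(-3 \right)}\right)}{36402} + \frac{21423}{j} = \frac{112 \left(-72 + 5\right)}{36402} + \frac{21423}{6125} = 112 \left(-67\right) \frac{1}{36402} + 21423 \cdot \frac{1}{6125} = \left(-7504\right) \frac{1}{36402} + \frac{21423}{6125} = - \frac{3752}{18201} + \frac{21423}{6125} = \frac{366939023}{111481125}$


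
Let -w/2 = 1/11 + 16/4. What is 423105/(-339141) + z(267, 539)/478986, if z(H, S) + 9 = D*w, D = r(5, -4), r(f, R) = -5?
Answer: -2046975251/1640846374 ≈ -1.2475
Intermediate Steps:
D = -5
w = -90/11 (w = -2*(1/11 + 16/4) = -2*(1*(1/11) + 16*(1/4)) = -2*(1/11 + 4) = -2*45/11 = -90/11 ≈ -8.1818)
z(H, S) = 351/11 (z(H, S) = -9 - 5*(-90/11) = -9 + 450/11 = 351/11)
423105/(-339141) + z(267, 539)/478986 = 423105/(-339141) + (351/11)/478986 = 423105*(-1/339141) + (351/11)*(1/478986) = -141035/113047 + 117/1756282 = -2046975251/1640846374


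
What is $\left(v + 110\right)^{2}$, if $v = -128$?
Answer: $324$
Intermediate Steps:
$\left(v + 110\right)^{2} = \left(-128 + 110\right)^{2} = \left(-18\right)^{2} = 324$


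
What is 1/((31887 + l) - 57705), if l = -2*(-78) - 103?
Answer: -1/25765 ≈ -3.8812e-5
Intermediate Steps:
l = 53 (l = 156 - 103 = 53)
1/((31887 + l) - 57705) = 1/((31887 + 53) - 57705) = 1/(31940 - 57705) = 1/(-25765) = -1/25765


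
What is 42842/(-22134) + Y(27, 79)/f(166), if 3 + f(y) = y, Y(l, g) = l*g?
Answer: 648848/58191 ≈ 11.150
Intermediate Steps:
Y(l, g) = g*l
f(y) = -3 + y
42842/(-22134) + Y(27, 79)/f(166) = 42842/(-22134) + (79*27)/(-3 + 166) = 42842*(-1/22134) + 2133/163 = -691/357 + 2133*(1/163) = -691/357 + 2133/163 = 648848/58191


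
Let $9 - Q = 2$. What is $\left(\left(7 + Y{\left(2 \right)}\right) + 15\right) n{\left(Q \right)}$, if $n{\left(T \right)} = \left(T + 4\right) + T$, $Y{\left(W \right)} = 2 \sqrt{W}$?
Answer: $396 + 36 \sqrt{2} \approx 446.91$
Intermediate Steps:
$Q = 7$ ($Q = 9 - 2 = 7$)
$n{\left(T \right)} = 4 + 2 T$ ($n{\left(T \right)} = \left(4 + T\right) + T = 4 + 2 T$)
$\left(\left(7 + Y{\left(2 \right)}\right) + 15\right) n{\left(Q \right)} = \left(\left(7 + 2 \sqrt{2}\right) + 15\right) \left(4 + 2 \cdot 7\right) = \left(22 + 2 \sqrt{2}\right) \left(4 + 14\right) = \left(22 + 2 \sqrt{2}\right) 18 = 396 + 36 \sqrt{2}$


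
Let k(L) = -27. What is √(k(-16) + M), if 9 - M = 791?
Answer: I*√809 ≈ 28.443*I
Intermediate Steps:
M = -782 (M = 9 - 1*791 = 9 - 791 = -782)
√(k(-16) + M) = √(-27 - 782) = √(-809) = I*√809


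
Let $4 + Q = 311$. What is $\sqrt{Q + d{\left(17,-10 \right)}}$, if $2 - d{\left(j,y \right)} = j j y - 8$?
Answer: $\sqrt{3207} \approx 56.63$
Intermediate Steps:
$Q = 307$ ($Q = -4 + 311 = 307$)
$d{\left(j,y \right)} = 10 - y j^{2}$ ($d{\left(j,y \right)} = 2 - \left(j j y - 8\right) = 2 - \left(j^{2} y - 8\right) = 2 - \left(y j^{2} - 8\right) = 2 - \left(-8 + y j^{2}\right) = 10 - y j^{2}$)
$\sqrt{Q + d{\left(17,-10 \right)}} = \sqrt{307 - \left(-10 - 10 \cdot 17^{2}\right)} = \sqrt{307 - \left(-10 - 2890\right)} = \sqrt{307 + \left(10 + 2890\right)} = \sqrt{307 + 2900} = \sqrt{3207}$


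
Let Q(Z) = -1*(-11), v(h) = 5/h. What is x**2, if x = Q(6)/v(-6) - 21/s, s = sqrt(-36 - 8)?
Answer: 180639/1100 - 126*I*sqrt(11)/5 ≈ 164.22 - 83.579*I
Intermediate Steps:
Q(Z) = 11
s = 2*I*sqrt(11) (s = sqrt(-44) = 2*I*sqrt(11) ≈ 6.6332*I)
x = -66/5 + 21*I*sqrt(11)/22 (x = 11/((5/(-6))) - 21*(-I*sqrt(11)/22) = 11/((5*(-1/6))) - (-21)*I*sqrt(11)/22 = 11/(-5/6) + 21*I*sqrt(11)/22 = 11*(-6/5) + 21*I*sqrt(11)/22 = -66/5 + 21*I*sqrt(11)/22 ≈ -13.2 + 3.1659*I)
x**2 = (-66/5 + 21*I*sqrt(11)/22)**2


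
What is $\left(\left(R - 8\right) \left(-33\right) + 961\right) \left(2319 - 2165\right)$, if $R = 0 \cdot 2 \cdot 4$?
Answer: $188650$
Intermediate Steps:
$R = 0$ ($R = 0 \cdot 4 = 0$)
$\left(\left(R - 8\right) \left(-33\right) + 961\right) \left(2319 - 2165\right) = \left(\left(0 - 8\right) \left(-33\right) + 961\right) \left(2319 - 2165\right) = \left(\left(-8\right) \left(-33\right) + 961\right) 154 = \left(264 + 961\right) 154 = 1225 \cdot 154 = 188650$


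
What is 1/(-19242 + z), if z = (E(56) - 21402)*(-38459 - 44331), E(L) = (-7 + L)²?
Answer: 1/1573073548 ≈ 6.3570e-10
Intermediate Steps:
z = 1573092790 (z = ((-7 + 56)² - 21402)*(-38459 - 44331) = (49² - 21402)*(-82790) = (2401 - 21402)*(-82790) = -19001*(-82790) = 1573092790)
1/(-19242 + z) = 1/(-19242 + 1573092790) = 1/1573073548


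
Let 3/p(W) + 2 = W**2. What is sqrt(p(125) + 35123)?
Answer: 2*sqrt(2143189042934)/15623 ≈ 187.41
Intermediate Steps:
p(W) = 3/(-2 + W**2)
sqrt(p(125) + 35123) = sqrt(3/(-2 + 125**2) + 35123) = sqrt(3/(-2 + 15625) + 35123) = sqrt(3/15623 + 35123) = sqrt(548726632/15623) = 2*sqrt(2143189042934)/15623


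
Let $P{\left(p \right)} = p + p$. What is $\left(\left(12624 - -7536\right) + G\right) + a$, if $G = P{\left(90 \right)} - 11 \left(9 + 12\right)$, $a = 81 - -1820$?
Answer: $22010$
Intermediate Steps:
$P{\left(p \right)} = 2 p$
$a = 1901$ ($a = 81 + 1820 = 1901$)
$G = -51$ ($G = 2 \cdot 90 - 11 \left(9 + 12\right) = 180 - 11 \cdot 21 = 180 - 231 = -51$)
$\left(\left(12624 - -7536\right) + G\right) + a = \left(\left(12624 - -7536\right) - 51\right) + 1901 = \left(\left(12624 + 7536\right) - 51\right) + 1901 = \left(20160 - 51\right) + 1901 = 20109 + 1901 = 22010$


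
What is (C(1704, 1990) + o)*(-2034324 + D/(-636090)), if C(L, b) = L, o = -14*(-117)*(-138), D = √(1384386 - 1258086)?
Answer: 456380246160 + 74780*√1263/21203 ≈ 4.5638e+11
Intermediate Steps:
D = 10*√1263 (D = √126300 = 10*√1263 ≈ 355.39)
o = -226044 (o = 1638*(-138) = -226044)
(C(1704, 1990) + o)*(-2034324 + D/(-636090)) = (1704 - 226044)*(-2034324 + (10*√1263)/(-636090)) = -224340*(-2034324 + (10*√1263)*(-1/636090)) = -224340*(-2034324 - √1263/63609) = 456380246160 + 74780*√1263/21203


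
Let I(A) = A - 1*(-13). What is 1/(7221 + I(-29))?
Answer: 1/7205 ≈ 0.00013879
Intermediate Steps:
I(A) = 13 + A (I(A) = A + 13 = 13 + A)
1/(7221 + I(-29)) = 1/(7221 + (13 - 29)) = 1/(7221 - 16) = 1/7205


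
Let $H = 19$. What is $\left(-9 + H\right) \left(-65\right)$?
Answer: $-650$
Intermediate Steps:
$\left(-9 + H\right) \left(-65\right) = \left(-9 + 19\right) \left(-65\right) = 10 \left(-65\right) = -650$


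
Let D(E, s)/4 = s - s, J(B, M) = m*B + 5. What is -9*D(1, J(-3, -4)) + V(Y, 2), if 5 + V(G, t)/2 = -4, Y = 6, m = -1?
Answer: -18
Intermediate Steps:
J(B, M) = 5 - B (J(B, M) = -B + 5 = 5 - B)
V(G, t) = -18 (V(G, t) = -10 + 2*(-4) = -10 - 8 = -18)
D(E, s) = 0 (D(E, s) = 4*(s - s) = 4*0 = 0)
-9*D(1, J(-3, -4)) + V(Y, 2) = -9*0 - 18 = 0 - 18 = -18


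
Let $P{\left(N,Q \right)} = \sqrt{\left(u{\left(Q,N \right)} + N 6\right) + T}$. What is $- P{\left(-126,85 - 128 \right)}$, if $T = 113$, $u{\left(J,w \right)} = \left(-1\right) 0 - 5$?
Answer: $- 18 i \sqrt{2} \approx - 25.456 i$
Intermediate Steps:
$u{\left(J,w \right)} = -5$ ($u{\left(J,w \right)} = 0 - 5 = -5$)
$P{\left(N,Q \right)} = \sqrt{108 + 6 N}$ ($P{\left(N,Q \right)} = \sqrt{\left(-5 + N 6\right) + 113} = \sqrt{\left(-5 + 6 N\right) + 113} = \sqrt{108 + 6 N}$)
$- P{\left(-126,85 - 128 \right)} = - \sqrt{108 + 6 \left(-126\right)} = - \sqrt{108 - 756} = - \sqrt{-648} = - 18 i \sqrt{2}$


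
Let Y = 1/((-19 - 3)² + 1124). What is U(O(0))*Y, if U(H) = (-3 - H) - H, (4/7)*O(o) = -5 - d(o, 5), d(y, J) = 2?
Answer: 43/3216 ≈ 0.013371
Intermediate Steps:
O(o) = -49/4 (O(o) = 7*(-5 - 1*2)/4 = 7*(-5 - 2)/4 = (7/4)*(-7) = -49/4)
U(H) = -3 - 2*H
Y = 1/1608 (Y = 1/((-22)² + 1124) = 1/(484 + 1124) = 1/1608 ≈ 0.00062189)
U(O(0))*Y = (-3 - 2*(-49/4))*(1/1608) = (-3 + 49/2)*(1/1608) = (43/2)*(1/1608) = 43/3216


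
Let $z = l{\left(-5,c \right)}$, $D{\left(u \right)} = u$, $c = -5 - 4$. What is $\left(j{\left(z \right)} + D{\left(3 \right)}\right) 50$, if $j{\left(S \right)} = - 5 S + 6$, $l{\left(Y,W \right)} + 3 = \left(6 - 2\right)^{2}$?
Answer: $-2800$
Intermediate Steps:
$c = -9$ ($c = -5 - 4 = -9$)
$l{\left(Y,W \right)} = 13$ ($l{\left(Y,W \right)} = -3 + \left(6 - 2\right)^{2} = -3 + 4^{2} = -3 + 16 = 13$)
$z = 13$
$j{\left(S \right)} = 6 - 5 S$
$\left(j{\left(z \right)} + D{\left(3 \right)}\right) 50 = \left(\left(6 - 65\right) + 3\right) 50 = \left(-59 + 3\right) 50 = \left(-56\right) 50 = -2800$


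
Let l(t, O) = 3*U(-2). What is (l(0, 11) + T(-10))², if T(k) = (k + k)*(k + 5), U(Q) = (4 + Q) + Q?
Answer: 10000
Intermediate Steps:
U(Q) = 4 + 2*Q
l(t, O) = 0 (l(t, O) = 3*(4 + 2*(-2)) = 3*(4 - 4) = 3*0 = 0)
T(k) = 2*k*(5 + k) (T(k) = (2*k)*(5 + k) = 2*k*(5 + k))
(l(0, 11) + T(-10))² = (0 + 2*(-10)*(5 - 10))² = (0 + 2*(-10)*(-5))² = (0 + 100)² = 100² = 10000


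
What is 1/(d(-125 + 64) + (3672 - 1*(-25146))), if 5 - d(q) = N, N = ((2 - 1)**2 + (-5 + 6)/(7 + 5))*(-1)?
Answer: 12/345889 ≈ 3.4693e-5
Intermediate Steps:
N = -13/12 (N = (1**2 + 1/12)*(-1) = (1 + 1*(1/12))*(-1) = (1 + 1/12)*(-1) = (13/12)*(-1) = -13/12 ≈ -1.0833)
d(q) = 73/12 (d(q) = 5 - 1*(-13/12) = 5 + 13/12 = 73/12)
1/(d(-125 + 64) + (3672 - 1*(-25146))) = 1/(73/12 + (3672 - 1*(-25146))) = 1/(73/12 + (3672 + 25146)) = 1/(73/12 + 28818) = 1/(345889/12) = 12/345889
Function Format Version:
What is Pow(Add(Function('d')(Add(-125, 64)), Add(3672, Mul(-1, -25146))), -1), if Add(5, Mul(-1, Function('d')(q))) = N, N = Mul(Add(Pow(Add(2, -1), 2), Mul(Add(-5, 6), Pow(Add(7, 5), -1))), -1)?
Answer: Rational(12, 345889) ≈ 3.4693e-5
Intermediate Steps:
N = Rational(-13, 12) (N = Mul(Add(Pow(1, 2), Mul(1, Pow(12, -1))), -1) = Mul(Add(1, Mul(1, Rational(1, 12))), -1) = Mul(Add(1, Rational(1, 12)), -1) = Mul(Rational(13, 12), -1) = Rational(-13, 12) ≈ -1.0833)
Function('d')(q) = Rational(73, 12) (Function('d')(q) = Add(5, Mul(-1, Rational(-13, 12))) = Add(5, Rational(13, 12)) = Rational(73, 12))
Pow(Add(Function('d')(Add(-125, 64)), Add(3672, Mul(-1, -25146))), -1) = Pow(Add(Rational(73, 12), Add(3672, Mul(-1, -25146))), -1) = Pow(Add(Rational(73, 12), Add(3672, 25146)), -1) = Pow(Add(Rational(73, 12), 28818), -1) = Pow(Rational(345889, 12), -1) = Rational(12, 345889)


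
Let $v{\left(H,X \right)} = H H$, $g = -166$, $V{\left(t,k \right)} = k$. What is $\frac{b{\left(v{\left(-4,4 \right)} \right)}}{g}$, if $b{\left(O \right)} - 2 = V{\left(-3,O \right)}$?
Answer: $- \frac{9}{83} \approx -0.10843$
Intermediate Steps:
$v{\left(H,X \right)} = H^{2}$
$b{\left(O \right)} = 2 + O$
$\frac{b{\left(v{\left(-4,4 \right)} \right)}}{g} = \frac{2 + \left(-4\right)^{2}}{-166} = \left(2 + 16\right) \left(- \frac{1}{166}\right) = 18 \left(- \frac{1}{166}\right) = - \frac{9}{83}$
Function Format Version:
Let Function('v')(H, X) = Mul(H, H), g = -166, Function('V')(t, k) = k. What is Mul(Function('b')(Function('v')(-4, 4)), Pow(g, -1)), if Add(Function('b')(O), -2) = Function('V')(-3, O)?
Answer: Rational(-9, 83) ≈ -0.10843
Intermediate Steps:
Function('v')(H, X) = Pow(H, 2)
Function('b')(O) = Add(2, O)
Mul(Function('b')(Function('v')(-4, 4)), Pow(g, -1)) = Mul(Add(2, Pow(-4, 2)), Pow(-166, -1)) = Mul(Add(2, 16), Rational(-1, 166)) = Mul(18, Rational(-1, 166)) = Rational(-9, 83)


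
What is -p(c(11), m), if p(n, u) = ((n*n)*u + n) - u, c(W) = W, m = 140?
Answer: -16811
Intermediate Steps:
p(n, u) = n - u + u*n² (p(n, u) = (n²*u + n) - u = (u*n² + n) - u = (n + u*n²) - u = n - u + u*n²)
-p(c(11), m) = -(11 - 1*140 + 140*11²) = -(11 - 140 + 140*121) = -(11 - 140 + 16940) = -1*16811 = -16811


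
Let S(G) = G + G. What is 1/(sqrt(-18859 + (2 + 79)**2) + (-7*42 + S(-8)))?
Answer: -155/54199 - I*sqrt(12298)/108398 ≈ -0.0028598 - 0.001023*I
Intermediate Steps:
S(G) = 2*G
1/(sqrt(-18859 + (2 + 79)**2) + (-7*42 + S(-8))) = 1/(sqrt(-18859 + (2 + 79)**2) + (-7*42 + 2*(-8))) = 1/(sqrt(-18859 + 81**2) + (-294 - 16)) = 1/(sqrt(-18859 + 6561) - 310) = 1/(sqrt(-12298) - 310) = 1/(I*sqrt(12298) - 310) = 1/(-310 + I*sqrt(12298))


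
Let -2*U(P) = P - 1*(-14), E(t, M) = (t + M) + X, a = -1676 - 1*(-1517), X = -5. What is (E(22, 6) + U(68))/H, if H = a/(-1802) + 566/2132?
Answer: -163098/3205 ≈ -50.889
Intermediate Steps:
a = -159 (a = -1676 + 1517 = -159)
H = 3205/9061 (H = -159/(-1802) + 566/2132 = -159*(-1/1802) + 566*(1/2132) = 3/34 + 283/1066 = 3205/9061 ≈ 0.35371)
E(t, M) = -5 + M + t (E(t, M) = (t + M) - 5 = (M + t) - 5 = -5 + M + t)
U(P) = -7 - P/2 (U(P) = -(P - 1*(-14))/2 = -(P + 14)/2 = -(14 + P)/2 = -7 - P/2)
(E(22, 6) + U(68))/H = ((-5 + 6 + 22) + (-7 - ½*68))/(3205/9061) = (23 + (-7 - 34))*(9061/3205) = (23 - 41)*(9061/3205) = -18*9061/3205 = -163098/3205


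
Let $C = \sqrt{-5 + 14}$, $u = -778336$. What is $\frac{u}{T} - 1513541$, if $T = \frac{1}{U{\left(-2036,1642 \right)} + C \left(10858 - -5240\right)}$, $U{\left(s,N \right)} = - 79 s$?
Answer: $-162781147909$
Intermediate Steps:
$C = 3$ ($C = \sqrt{9} = 3$)
$T = \frac{1}{209138}$ ($T = \frac{1}{\left(-79\right) \left(-2036\right) + 3 \left(10858 - -5240\right)} = \frac{1}{160844 + 3 \left(10858 + 5240\right)} = \frac{1}{160844 + 3 \cdot 16098} = \frac{1}{160844 + 48294} = \frac{1}{209138} \approx 4.7815 \cdot 10^{-6}$)
$\frac{u}{T} - 1513541 = - 778336 \frac{1}{\frac{1}{209138}} - 1513541 = \left(-778336\right) 209138 - 1513541 = -162779634368 - 1513541 = -162781147909$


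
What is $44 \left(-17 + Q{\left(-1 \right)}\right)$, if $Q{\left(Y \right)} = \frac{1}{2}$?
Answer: $-726$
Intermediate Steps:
$Q{\left(Y \right)} = \frac{1}{2}$
$44 \left(-17 + Q{\left(-1 \right)}\right) = 44 \left(-17 + \frac{1}{2}\right) = 44 \left(- \frac{33}{2}\right) = -726$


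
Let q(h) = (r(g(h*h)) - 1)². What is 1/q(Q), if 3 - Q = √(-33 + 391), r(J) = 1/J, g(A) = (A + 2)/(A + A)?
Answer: 14834715417/14480993569 + 5846256*√358/14480993569 ≈ 1.0321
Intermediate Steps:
g(A) = (2 + A)/(2*A) (g(A) = (2 + A)/((2*A)) = (2 + A)*(1/(2*A)) = (2 + A)/(2*A))
r(J) = 1/J
Q = 3 - √358 (Q = 3 - √(-33 + 391) = 3 - √358 ≈ -15.921)
q(h) = (-1 + 2*h²/(2 + h²))² (q(h) = (1/((2 + h*h)/(2*((h*h)))) - 1)² = (1/((2 + h²)/(2*(h²))) - 1)² = (1/((2 + h²)/(2*h²)) - 1)² = (2*h²/(2 + h²) - 1)² = (-1 + 2*h²/(2 + h²))²)
1/q(Q) = 1/((2 - (3 - √358)²)²/(2 + (3 - √358)²)²) = (2 + (3 - √358)²)²/(2 - (3 - √358)²)²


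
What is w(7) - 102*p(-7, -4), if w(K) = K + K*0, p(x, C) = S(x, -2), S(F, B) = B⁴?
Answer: -1625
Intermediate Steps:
p(x, C) = 16 (p(x, C) = (-2)⁴ = 16)
w(K) = K (w(K) = K + 0 = K)
w(7) - 102*p(-7, -4) = 7 - 102*16 = 7 - 1632 = -1625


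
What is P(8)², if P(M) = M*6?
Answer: 2304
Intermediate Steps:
P(M) = 6*M
P(8)² = (6*8)² = 48² = 2304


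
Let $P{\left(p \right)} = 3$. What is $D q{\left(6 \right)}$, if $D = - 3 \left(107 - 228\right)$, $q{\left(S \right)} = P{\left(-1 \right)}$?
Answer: $1089$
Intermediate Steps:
$q{\left(S \right)} = 3$
$D = 363$ ($D = \left(-3\right) \left(-121\right) = 363$)
$D q{\left(6 \right)} = 363 \cdot 3 = 1089$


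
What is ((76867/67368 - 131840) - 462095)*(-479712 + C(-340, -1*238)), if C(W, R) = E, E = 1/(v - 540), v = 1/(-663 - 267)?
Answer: 229509467599283931713/805530404 ≈ 2.8492e+11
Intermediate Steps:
v = -1/930 (v = 1/(-930) = -1/930 ≈ -0.0010753)
E = -930/502201 (E = 1/(-1/930 - 540) = 1/(-502201/930) = -930/502201 ≈ -0.0018518)
C(W, R) = -930/502201
((76867/67368 - 131840) - 462095)*(-479712 + C(-340, -1*238)) = ((76867/67368 - 131840) - 462095)*(-479712 - 930/502201) = ((76867*(1/67368) - 131840) - 462095)*(-240911847042/502201) = ((10981/9624 - 131840) - 462095)*(-240911847042/502201) = (-1268817179/9624 - 462095)*(-240911847042/502201) = -5716019459/9624*(-240911847042/502201) = 229509467599283931713/805530404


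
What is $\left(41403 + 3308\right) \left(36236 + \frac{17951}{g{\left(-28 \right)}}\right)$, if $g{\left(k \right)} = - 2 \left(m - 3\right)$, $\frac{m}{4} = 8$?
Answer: $\frac{3212619483}{2} \approx 1.6063 \cdot 10^{9}$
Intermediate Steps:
$m = 32$ ($m = 4 \cdot 8 = 32$)
$g{\left(k \right)} = -58$ ($g{\left(k \right)} = - 2 \left(32 - 3\right) = \left(-2\right) 29 = -58$)
$\left(41403 + 3308\right) \left(36236 + \frac{17951}{g{\left(-28 \right)}}\right) = \left(41403 + 3308\right) \left(36236 + \frac{17951}{-58}\right) = 44711 \left(36236 + 17951 \left(- \frac{1}{58}\right)\right) = 44711 \left(36236 - \frac{619}{2}\right) = 44711 \cdot \frac{71853}{2} = \frac{3212619483}{2}$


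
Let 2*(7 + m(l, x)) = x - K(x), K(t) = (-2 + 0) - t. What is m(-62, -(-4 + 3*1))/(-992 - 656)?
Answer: 5/1648 ≈ 0.0030340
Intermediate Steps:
K(t) = -2 - t
m(l, x) = -6 + x (m(l, x) = -7 + (x - (-2 - x))/2 = -7 + (x + (2 + x))/2 = -7 + (2 + 2*x)/2 = -7 + (1 + x) = -6 + x)
m(-62, -(-4 + 3*1))/(-992 - 656) = (-6 - (-4 + 3*1))/(-992 - 656) = (-6 - (-4 + 3))/(-1648) = (-6 - 1*(-1))*(-1/1648) = (-6 + 1)*(-1/1648) = -5*(-1/1648) = 5/1648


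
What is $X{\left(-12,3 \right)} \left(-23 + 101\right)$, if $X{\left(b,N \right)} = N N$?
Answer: $702$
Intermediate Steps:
$X{\left(b,N \right)} = N^{2}$
$X{\left(-12,3 \right)} \left(-23 + 101\right) = 3^{2} \left(-23 + 101\right) = 9 \cdot 78 = 702$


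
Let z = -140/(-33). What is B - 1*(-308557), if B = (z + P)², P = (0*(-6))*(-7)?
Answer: 336038173/1089 ≈ 3.0858e+5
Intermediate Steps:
P = 0 (P = 0*(-7) = 0)
z = 140/33 (z = -140*(-1/33) = 140/33 ≈ 4.2424)
B = 19600/1089 (B = (140/33 + 0)² = (140/33)² = 19600/1089 ≈ 17.998)
B - 1*(-308557) = 19600/1089 - 1*(-308557) = 19600/1089 + 308557 = 336038173/1089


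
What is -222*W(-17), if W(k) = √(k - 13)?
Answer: -222*I*√30 ≈ -1215.9*I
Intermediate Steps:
W(k) = √(-13 + k)
-222*W(-17) = -222*√(-13 - 17) = -222*I*√30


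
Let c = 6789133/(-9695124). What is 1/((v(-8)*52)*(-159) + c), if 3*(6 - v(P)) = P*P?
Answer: 9695124/1229102251091 ≈ 7.8880e-6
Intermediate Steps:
v(P) = 6 - P**2/3 (v(P) = 6 - P*P/3 = 6 - P**2/3)
c = -6789133/9695124 (c = 6789133*(-1/9695124) = -6789133/9695124 ≈ -0.70026)
1/((v(-8)*52)*(-159) + c) = 1/(((6 - 1/3*(-8)**2)*52)*(-159) - 6789133/9695124) = 1/(((6 - 1/3*64)*52)*(-159) - 6789133/9695124) = 1/(((6 - 64/3)*52)*(-159) - 6789133/9695124) = 1/(-46/3*52*(-159) - 6789133/9695124) = 1/(-2392/3*(-159) - 6789133/9695124) = 1/(126776 - 6789133/9695124) = 1/(1229102251091/9695124) = 9695124/1229102251091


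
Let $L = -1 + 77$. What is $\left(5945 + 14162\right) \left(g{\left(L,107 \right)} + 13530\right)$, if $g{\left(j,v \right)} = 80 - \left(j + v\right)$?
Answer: $269976689$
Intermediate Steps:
$L = 76$
$g{\left(j,v \right)} = 80 - j - v$ ($g{\left(j,v \right)} = 80 - \left(j + v\right) = 80 - j - v$)
$\left(5945 + 14162\right) \left(g{\left(L,107 \right)} + 13530\right) = \left(5945 + 14162\right) \left(\left(80 - 76 - 107\right) + 13530\right) = 20107 \left(\left(80 - 76 - 107\right) + 13530\right) = 20107 \left(-103 + 13530\right) = 20107 \cdot 13427 = 269976689$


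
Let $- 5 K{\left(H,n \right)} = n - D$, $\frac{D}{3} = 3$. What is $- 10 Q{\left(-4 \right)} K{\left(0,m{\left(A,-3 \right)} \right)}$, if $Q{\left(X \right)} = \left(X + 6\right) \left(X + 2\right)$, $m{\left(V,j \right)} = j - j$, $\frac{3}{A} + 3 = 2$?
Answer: $72$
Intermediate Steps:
$D = 9$ ($D = 3 \cdot 3 = 9$)
$A = -3$ ($A = \frac{3}{-3 + 2} = \frac{3}{-1} = 3 \left(-1\right) = -3$)
$m{\left(V,j \right)} = 0$
$Q{\left(X \right)} = \left(2 + X\right) \left(6 + X\right)$ ($Q{\left(X \right)} = \left(6 + X\right) \left(2 + X\right) = \left(2 + X\right) \left(6 + X\right)$)
$K{\left(H,n \right)} = \frac{9}{5} - \frac{n}{5}$ ($K{\left(H,n \right)} = - \frac{n - 9}{5} = - \frac{-9 + n}{5} = \frac{9}{5} - \frac{n}{5}$)
$- 10 Q{\left(-4 \right)} K{\left(0,m{\left(A,-3 \right)} \right)} = - 10 \left(12 + \left(-4\right)^{2} + 8 \left(-4\right)\right) \left(\frac{9}{5} - 0\right) = - 10 \left(12 + 16 - 32\right) \left(\frac{9}{5} + 0\right) = \left(-10\right) \left(-4\right) \frac{9}{5} = 40 \cdot \frac{9}{5} = 72$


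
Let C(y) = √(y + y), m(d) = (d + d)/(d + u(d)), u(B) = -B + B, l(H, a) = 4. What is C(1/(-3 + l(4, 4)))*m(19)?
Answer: 2*√2 ≈ 2.8284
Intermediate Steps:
u(B) = 0
m(d) = 2 (m(d) = (d + d)/(d + 0) = (2*d)/d = 2)
C(y) = √2*√y (C(y) = √(2*y) = √2*√y)
C(1/(-3 + l(4, 4)))*m(19) = (√2*√(1/(-3 + 4)))*2 = (√2*√(1/1))*2 = (√2*√1)*2 = (√2*1)*2 = √2*2 = 2*√2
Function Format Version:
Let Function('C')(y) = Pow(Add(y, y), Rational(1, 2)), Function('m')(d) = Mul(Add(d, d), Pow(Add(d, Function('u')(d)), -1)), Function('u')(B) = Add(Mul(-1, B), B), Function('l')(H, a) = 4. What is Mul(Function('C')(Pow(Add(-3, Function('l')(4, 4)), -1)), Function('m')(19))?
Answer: Mul(2, Pow(2, Rational(1, 2))) ≈ 2.8284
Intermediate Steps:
Function('u')(B) = 0
Function('m')(d) = 2 (Function('m')(d) = Mul(Add(d, d), Pow(Add(d, 0), -1)) = Mul(Mul(2, d), Pow(d, -1)) = 2)
Function('C')(y) = Mul(Pow(2, Rational(1, 2)), Pow(y, Rational(1, 2))) (Function('C')(y) = Pow(Mul(2, y), Rational(1, 2)) = Mul(Pow(2, Rational(1, 2)), Pow(y, Rational(1, 2))))
Mul(Function('C')(Pow(Add(-3, Function('l')(4, 4)), -1)), Function('m')(19)) = Mul(Mul(Pow(2, Rational(1, 2)), Pow(Pow(Add(-3, 4), -1), Rational(1, 2))), 2) = Mul(Mul(Pow(2, Rational(1, 2)), Pow(Pow(1, -1), Rational(1, 2))), 2) = Mul(Mul(Pow(2, Rational(1, 2)), Pow(1, Rational(1, 2))), 2) = Mul(Mul(Pow(2, Rational(1, 2)), 1), 2) = Mul(Pow(2, Rational(1, 2)), 2) = Mul(2, Pow(2, Rational(1, 2)))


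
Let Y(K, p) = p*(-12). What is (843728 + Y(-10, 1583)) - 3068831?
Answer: -2244099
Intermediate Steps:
Y(K, p) = -12*p
(843728 + Y(-10, 1583)) - 3068831 = (843728 - 12*1583) - 3068831 = (843728 - 18996) - 3068831 = 824732 - 3068831 = -2244099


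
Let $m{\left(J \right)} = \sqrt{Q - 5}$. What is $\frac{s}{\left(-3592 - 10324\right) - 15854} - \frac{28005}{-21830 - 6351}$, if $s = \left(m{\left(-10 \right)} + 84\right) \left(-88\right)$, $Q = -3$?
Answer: $\frac{521011401}{419474185} + \frac{88 i \sqrt{2}}{14885} \approx 1.2421 + 0.0083608 i$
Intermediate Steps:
$m{\left(J \right)} = 2 i \sqrt{2}$ ($m{\left(J \right)} = \sqrt{-3 - 5} = \sqrt{-8} = 2 i \sqrt{2}$)
$s = -7392 - 176 i \sqrt{2}$ ($s = \left(2 i \sqrt{2} + 84\right) \left(-88\right) = \left(84 + 2 i \sqrt{2}\right) \left(-88\right) = -7392 - 176 i \sqrt{2} \approx -7392.0 - 248.9 i$)
$\frac{s}{\left(-3592 - 10324\right) - 15854} - \frac{28005}{-21830 - 6351} = \frac{-7392 - 176 i \sqrt{2}}{\left(-3592 - 10324\right) - 15854} - \frac{28005}{-21830 - 6351} = \frac{-7392 - 176 i \sqrt{2}}{-13916 - 15854} - \frac{28005}{-28181} = \frac{-7392 - 176 i \sqrt{2}}{-29770} - - \frac{28005}{28181} = \left(-7392 - 176 i \sqrt{2}\right) \left(- \frac{1}{29770}\right) + \frac{28005}{28181} = \left(\frac{3696}{14885} + \frac{88 i \sqrt{2}}{14885}\right) + \frac{28005}{28181} = \frac{521011401}{419474185} + \frac{88 i \sqrt{2}}{14885}$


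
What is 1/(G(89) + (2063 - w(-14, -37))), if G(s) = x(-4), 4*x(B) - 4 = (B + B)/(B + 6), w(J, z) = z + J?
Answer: 1/2114 ≈ 0.00047304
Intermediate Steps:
w(J, z) = J + z
x(B) = 1 + B/(2*(6 + B)) (x(B) = 1 + ((B + B)/(B + 6))/4 = 1 + ((2*B)/(6 + B))/4 = 1 + (2*B/(6 + B))/4 = 1 + B/(2*(6 + B)))
G(s) = 0 (G(s) = 3*(4 - 4)/(2*(6 - 4)) = (3/2)*0/2 = (3/2)*(½)*0 = 0)
1/(G(89) + (2063 - w(-14, -37))) = 1/(0 + (2063 - (-14 - 37))) = 1/(0 + (2063 - 1*(-51))) = 1/(0 + (2063 + 51)) = 1/(0 + 2114) = 1/2114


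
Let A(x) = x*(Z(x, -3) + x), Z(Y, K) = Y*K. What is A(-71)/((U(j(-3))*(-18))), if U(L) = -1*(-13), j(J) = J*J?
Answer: 5041/117 ≈ 43.085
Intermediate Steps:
Z(Y, K) = K*Y
A(x) = -2*x² (A(x) = x*(-3*x + x) = x*(-2*x) = -2*x²)
j(J) = J²
U(L) = 13
A(-71)/((U(j(-3))*(-18))) = (-2*(-71)²)/((13*(-18))) = -2*5041/(-234) = -10082*(-1/234) = 5041/117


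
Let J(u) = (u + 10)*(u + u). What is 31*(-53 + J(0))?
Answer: -1643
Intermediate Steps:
J(u) = 2*u*(10 + u) (J(u) = (10 + u)*(2*u) = 2*u*(10 + u))
31*(-53 + J(0)) = 31*(-53 + 2*0*(10 + 0)) = 31*(-53 + 2*0*10) = 31*(-53 + 0) = 31*(-53) = -1643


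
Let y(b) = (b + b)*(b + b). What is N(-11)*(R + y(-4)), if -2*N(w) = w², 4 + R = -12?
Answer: -2904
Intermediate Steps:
R = -16 (R = -4 - 12 = -16)
y(b) = 4*b² (y(b) = (2*b)*(2*b) = 4*b²)
N(w) = -w²/2
N(-11)*(R + y(-4)) = (-½*(-11)²)*(-16 + 4*(-4)²) = (-½*121)*(-16 + 4*16) = -121*(-16 + 64)/2 = -121/2*48 = -2904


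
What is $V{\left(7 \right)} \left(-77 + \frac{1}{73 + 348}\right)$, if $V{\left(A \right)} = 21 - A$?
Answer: $- \frac{453824}{421} \approx -1078.0$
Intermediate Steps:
$V{\left(7 \right)} \left(-77 + \frac{1}{73 + 348}\right) = \left(21 - 7\right) \left(-77 + \frac{1}{73 + 348}\right) = \left(21 - 7\right) \left(-77 + \frac{1}{421}\right) = 14 \left(-77 + \frac{1}{421}\right) = 14 \left(- \frac{32416}{421}\right) = - \frac{453824}{421}$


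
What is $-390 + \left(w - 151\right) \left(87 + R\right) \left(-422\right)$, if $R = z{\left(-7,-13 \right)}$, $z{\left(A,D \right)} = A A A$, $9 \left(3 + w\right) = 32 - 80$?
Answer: $- \frac{51640466}{3} \approx -1.7214 \cdot 10^{7}$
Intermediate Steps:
$w = - \frac{25}{3}$ ($w = -3 + \frac{32 - 80}{9} = -3 + \frac{1}{9} \left(-48\right) = -3 - \frac{16}{3} = - \frac{25}{3} \approx -8.3333$)
$z{\left(A,D \right)} = A^{3}$ ($z{\left(A,D \right)} = A^{2} A = A^{3}$)
$R = -343$ ($R = \left(-7\right)^{3} = -343$)
$-390 + \left(w - 151\right) \left(87 + R\right) \left(-422\right) = -390 + \left(- \frac{25}{3} - 151\right) \left(87 - 343\right) \left(-422\right) = -390 + \left(- \frac{478}{3}\right) \left(-256\right) \left(-422\right) = -390 + \frac{122368}{3} \left(-422\right) = -390 - \frac{51639296}{3} = - \frac{51640466}{3}$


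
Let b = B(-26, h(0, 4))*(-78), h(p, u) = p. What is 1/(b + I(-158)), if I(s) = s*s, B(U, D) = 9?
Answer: 1/24262 ≈ 4.1217e-5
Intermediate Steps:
I(s) = s**2
b = -702 (b = 9*(-78) = -702)
1/(b + I(-158)) = 1/(-702 + (-158)**2) = 1/(-702 + 24964) = 1/24262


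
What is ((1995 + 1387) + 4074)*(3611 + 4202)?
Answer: 58253728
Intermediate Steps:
((1995 + 1387) + 4074)*(3611 + 4202) = (3382 + 4074)*7813 = 7456*7813 = 58253728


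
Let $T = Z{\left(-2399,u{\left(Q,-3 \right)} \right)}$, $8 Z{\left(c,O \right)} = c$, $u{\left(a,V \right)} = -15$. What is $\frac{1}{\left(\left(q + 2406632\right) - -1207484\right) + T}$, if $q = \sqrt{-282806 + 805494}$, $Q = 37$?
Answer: $\frac{231284232}{835818653607809} - \frac{512 \sqrt{8167}}{835818653607809} \approx 2.7666 \cdot 10^{-7}$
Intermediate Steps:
$Z{\left(c,O \right)} = \frac{c}{8}$
$q = 8 \sqrt{8167}$ ($q = \sqrt{522688} = 8 \sqrt{8167} \approx 722.97$)
$T = - \frac{2399}{8}$ ($T = \frac{1}{8} \left(-2399\right) = - \frac{2399}{8} \approx -299.88$)
$\frac{1}{\left(\left(q + 2406632\right) - -1207484\right) + T} = \frac{1}{\left(\left(8 \sqrt{8167} + 2406632\right) - -1207484\right) - \frac{2399}{8}} = \frac{1}{\left(\left(2406632 + 8 \sqrt{8167}\right) + 1207484\right) - \frac{2399}{8}} = \frac{1}{\left(3614116 + 8 \sqrt{8167}\right) - \frac{2399}{8}} = \frac{1}{\frac{28910529}{8} + 8 \sqrt{8167}}$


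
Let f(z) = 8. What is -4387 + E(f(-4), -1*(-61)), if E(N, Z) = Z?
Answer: -4326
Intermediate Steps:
-4387 + E(f(-4), -1*(-61)) = -4387 - 1*(-61) = -4387 + 61 = -4326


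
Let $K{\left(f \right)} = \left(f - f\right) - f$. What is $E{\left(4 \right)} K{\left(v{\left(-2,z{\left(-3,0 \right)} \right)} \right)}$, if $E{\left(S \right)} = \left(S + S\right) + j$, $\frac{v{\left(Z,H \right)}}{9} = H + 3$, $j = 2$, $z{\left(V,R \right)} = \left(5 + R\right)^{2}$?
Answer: $-2520$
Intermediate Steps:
$v{\left(Z,H \right)} = 27 + 9 H$ ($v{\left(Z,H \right)} = 9 \left(H + 3\right) = 9 \left(3 + H\right) = 27 + 9 H$)
$E{\left(S \right)} = 2 + 2 S$ ($E{\left(S \right)} = \left(S + S\right) + 2 = 2 S + 2 = 2 + 2 S$)
$K{\left(f \right)} = - f$ ($K{\left(f \right)} = 0 - f = - f$)
$E{\left(4 \right)} K{\left(v{\left(-2,z{\left(-3,0 \right)} \right)} \right)} = \left(2 + 2 \cdot 4\right) \left(- (27 + 9 \left(5 + 0\right)^{2})\right) = \left(2 + 8\right) \left(- (27 + 9 \cdot 5^{2})\right) = 10 \left(- (27 + 9 \cdot 25)\right) = 10 \left(- (27 + 225)\right) = 10 \left(\left(-1\right) 252\right) = 10 \left(-252\right) = -2520$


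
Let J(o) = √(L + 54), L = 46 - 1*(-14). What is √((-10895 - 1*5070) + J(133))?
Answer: √(-15965 + √114) ≈ 126.31*I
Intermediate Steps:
L = 60 (L = 46 + 14 = 60)
J(o) = √114 (J(o) = √(60 + 54) = √114)
√((-10895 - 1*5070) + J(133)) = √((-10895 - 1*5070) + √114) = √((-10895 - 5070) + √114) = √(-15965 + √114)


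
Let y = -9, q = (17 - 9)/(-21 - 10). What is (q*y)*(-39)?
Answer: -2808/31 ≈ -90.581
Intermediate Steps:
q = -8/31 (q = 8/(-31) = 8*(-1/31) = -8/31 ≈ -0.25806)
(q*y)*(-39) = -8/31*(-9)*(-39) = (72/31)*(-39) = -2808/31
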